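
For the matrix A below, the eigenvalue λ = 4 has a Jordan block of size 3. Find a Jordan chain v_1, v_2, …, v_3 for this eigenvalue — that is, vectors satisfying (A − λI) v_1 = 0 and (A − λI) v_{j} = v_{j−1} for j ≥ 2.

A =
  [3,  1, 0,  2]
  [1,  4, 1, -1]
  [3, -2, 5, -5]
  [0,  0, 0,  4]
A Jordan chain for λ = 4 of length 3:
v_1 = (2, 2, -2, 0)ᵀ
v_2 = (-1, 1, 3, 0)ᵀ
v_3 = (1, 0, 0, 0)ᵀ

Let N = A − (4)·I. We want v_3 with N^3 v_3 = 0 but N^2 v_3 ≠ 0; then v_{j-1} := N · v_j for j = 3, …, 2.

Pick v_3 = (1, 0, 0, 0)ᵀ.
Then v_2 = N · v_3 = (-1, 1, 3, 0)ᵀ.
Then v_1 = N · v_2 = (2, 2, -2, 0)ᵀ.

Sanity check: (A − (4)·I) v_1 = (0, 0, 0, 0)ᵀ = 0. ✓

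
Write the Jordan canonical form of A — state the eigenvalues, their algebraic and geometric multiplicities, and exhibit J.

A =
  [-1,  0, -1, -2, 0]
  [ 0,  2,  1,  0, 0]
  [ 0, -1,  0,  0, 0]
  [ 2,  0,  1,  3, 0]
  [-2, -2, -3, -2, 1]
J_3(1) ⊕ J_1(1) ⊕ J_1(1)

The characteristic polynomial is
  det(x·I − A) = x^5 - 5*x^4 + 10*x^3 - 10*x^2 + 5*x - 1 = (x - 1)^5

Eigenvalues and multiplicities (the geometric multiplicity of λ is n − rank(A − λI), which equals the number of Jordan blocks for λ):
  λ = 1: algebraic multiplicity = 5, geometric multiplicity = 3

Determining the block sizes for each eigenvalue:
  λ = 1: with am = 5 and gm = 3, the partition is not yet determined (e.g. several partitions of 5 into 3 parts exist). Let N = A − (1)·I. Computing rank(N^1) = 2, rank(N^2) = 1, rank(N^3) = 0; the number of blocks of size ≥ j is rank(N^{j−1}) − rank(N^j), giving [3, 1, 1]. So we have 1 block(s) of size 3, 2 block(s) of size 1 → block sizes [3, 1, 1]

Assembling the blocks gives a Jordan form
J =
  [1, 1, 0, 0, 0]
  [0, 1, 1, 0, 0]
  [0, 0, 1, 0, 0]
  [0, 0, 0, 1, 0]
  [0, 0, 0, 0, 1]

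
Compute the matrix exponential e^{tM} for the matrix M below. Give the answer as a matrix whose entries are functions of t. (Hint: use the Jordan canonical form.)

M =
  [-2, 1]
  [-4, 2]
e^{tM} =
  [1 - 2*t, t]
  [-4*t, 2*t + 1]

Strategy: write M = P · J · P⁻¹ where J is a Jordan canonical form, so e^{tM} = P · e^{tJ} · P⁻¹, and e^{tJ} can be computed block-by-block.

M has Jordan form
J =
  [0, 1]
  [0, 0]
(up to reordering of blocks).

Per-block formulas:
  For a 2×2 Jordan block J_2(0): exp(t · J_2(0)) = e^(0t)·(I + t·N), where N is the 2×2 nilpotent shift.

After assembling e^{tJ} and conjugating by P, we get:

e^{tM} =
  [1 - 2*t, t]
  [-4*t, 2*t + 1]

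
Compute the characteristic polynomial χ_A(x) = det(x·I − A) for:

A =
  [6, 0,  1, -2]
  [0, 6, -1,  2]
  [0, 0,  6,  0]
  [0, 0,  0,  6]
x^4 - 24*x^3 + 216*x^2 - 864*x + 1296

Expanding det(x·I − A) (e.g. by cofactor expansion or by noting that A is similar to its Jordan form J, which has the same characteristic polynomial as A) gives
  χ_A(x) = x^4 - 24*x^3 + 216*x^2 - 864*x + 1296
which factors as (x - 6)^4. The eigenvalues (with algebraic multiplicities) are λ = 6 with multiplicity 4.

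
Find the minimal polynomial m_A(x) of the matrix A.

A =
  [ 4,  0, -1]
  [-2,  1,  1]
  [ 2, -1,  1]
x^3 - 6*x^2 + 12*x - 8

The characteristic polynomial is χ_A(x) = (x - 2)^3, so the eigenvalues are known. The minimal polynomial is
  m_A(x) = Π_λ (x − λ)^{k_λ}
where k_λ is the size of the *largest* Jordan block for λ (equivalently, the smallest k with (A − λI)^k v = 0 for every generalised eigenvector v of λ).

  λ = 2: largest Jordan block has size 3, contributing (x − 2)^3

So m_A(x) = (x - 2)^3 = x^3 - 6*x^2 + 12*x - 8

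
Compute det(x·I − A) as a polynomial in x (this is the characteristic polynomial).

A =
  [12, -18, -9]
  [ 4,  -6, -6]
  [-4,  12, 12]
x^3 - 18*x^2 + 108*x - 216

Expanding det(x·I − A) (e.g. by cofactor expansion or by noting that A is similar to its Jordan form J, which has the same characteristic polynomial as A) gives
  χ_A(x) = x^3 - 18*x^2 + 108*x - 216
which factors as (x - 6)^3. The eigenvalues (with algebraic multiplicities) are λ = 6 with multiplicity 3.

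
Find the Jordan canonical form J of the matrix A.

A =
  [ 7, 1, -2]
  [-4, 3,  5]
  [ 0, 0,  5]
J_3(5)

The characteristic polynomial is
  det(x·I − A) = x^3 - 15*x^2 + 75*x - 125 = (x - 5)^3

Eigenvalues and multiplicities (the geometric multiplicity of λ is n − rank(A − λI), which equals the number of Jordan blocks for λ):
  λ = 5: algebraic multiplicity = 3, geometric multiplicity = 1

Determining the block sizes for each eigenvalue:
  λ = 5: one block (gm = 1), so the single block has size am = 3 → block sizes [3]

Assembling the blocks gives a Jordan form
J =
  [5, 1, 0]
  [0, 5, 1]
  [0, 0, 5]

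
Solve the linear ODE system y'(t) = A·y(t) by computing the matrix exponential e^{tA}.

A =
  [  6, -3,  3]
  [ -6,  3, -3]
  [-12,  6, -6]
e^{tA} =
  [2*exp(3*t) - 1, 1 - exp(3*t), exp(3*t) - 1]
  [2 - 2*exp(3*t), exp(3*t), 1 - exp(3*t)]
  [4 - 4*exp(3*t), 2*exp(3*t) - 2, 3 - 2*exp(3*t)]

Strategy: write A = P · J · P⁻¹ where J is a Jordan canonical form, so e^{tA} = P · e^{tJ} · P⁻¹, and e^{tJ} can be computed block-by-block.

A has Jordan form
J =
  [0, 0, 0]
  [0, 0, 0]
  [0, 0, 3]
(up to reordering of blocks).

Per-block formulas:
  For a 1×1 block at λ = 0: exp(t · [0]) = [e^(0t)].
  For a 1×1 block at λ = 3: exp(t · [3]) = [e^(3t)].

After assembling e^{tJ} and conjugating by P, we get:

e^{tA} =
  [2*exp(3*t) - 1, 1 - exp(3*t), exp(3*t) - 1]
  [2 - 2*exp(3*t), exp(3*t), 1 - exp(3*t)]
  [4 - 4*exp(3*t), 2*exp(3*t) - 2, 3 - 2*exp(3*t)]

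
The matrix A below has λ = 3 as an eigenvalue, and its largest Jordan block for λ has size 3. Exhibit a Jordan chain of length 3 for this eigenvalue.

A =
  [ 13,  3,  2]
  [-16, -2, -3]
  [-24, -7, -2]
A Jordan chain for λ = 3 of length 3:
v_1 = (4, -8, -8)ᵀ
v_2 = (10, -16, -24)ᵀ
v_3 = (1, 0, 0)ᵀ

Let N = A − (3)·I. We want v_3 with N^3 v_3 = 0 but N^2 v_3 ≠ 0; then v_{j-1} := N · v_j for j = 3, …, 2.

Pick v_3 = (1, 0, 0)ᵀ.
Then v_2 = N · v_3 = (10, -16, -24)ᵀ.
Then v_1 = N · v_2 = (4, -8, -8)ᵀ.

Sanity check: (A − (3)·I) v_1 = (0, 0, 0)ᵀ = 0. ✓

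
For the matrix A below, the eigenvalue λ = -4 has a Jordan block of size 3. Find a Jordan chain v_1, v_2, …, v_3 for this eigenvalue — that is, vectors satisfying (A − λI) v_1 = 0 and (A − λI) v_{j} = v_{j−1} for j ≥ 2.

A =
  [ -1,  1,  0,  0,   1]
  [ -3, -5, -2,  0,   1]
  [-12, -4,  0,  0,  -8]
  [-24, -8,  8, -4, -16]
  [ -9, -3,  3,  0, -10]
A Jordan chain for λ = -4 of length 3:
v_1 = (-3, 9, 0, 0, 0)ᵀ
v_2 = (3, -3, -12, -24, -9)ᵀ
v_3 = (1, 0, 0, 0, 0)ᵀ

Let N = A − (-4)·I. We want v_3 with N^3 v_3 = 0 but N^2 v_3 ≠ 0; then v_{j-1} := N · v_j for j = 3, …, 2.

Pick v_3 = (1, 0, 0, 0, 0)ᵀ.
Then v_2 = N · v_3 = (3, -3, -12, -24, -9)ᵀ.
Then v_1 = N · v_2 = (-3, 9, 0, 0, 0)ᵀ.

Sanity check: (A − (-4)·I) v_1 = (0, 0, 0, 0, 0)ᵀ = 0. ✓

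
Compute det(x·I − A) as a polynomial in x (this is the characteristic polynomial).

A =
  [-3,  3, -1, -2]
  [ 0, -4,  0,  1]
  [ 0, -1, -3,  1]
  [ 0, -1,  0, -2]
x^4 + 12*x^3 + 54*x^2 + 108*x + 81

Expanding det(x·I − A) (e.g. by cofactor expansion or by noting that A is similar to its Jordan form J, which has the same characteristic polynomial as A) gives
  χ_A(x) = x^4 + 12*x^3 + 54*x^2 + 108*x + 81
which factors as (x + 3)^4. The eigenvalues (with algebraic multiplicities) are λ = -3 with multiplicity 4.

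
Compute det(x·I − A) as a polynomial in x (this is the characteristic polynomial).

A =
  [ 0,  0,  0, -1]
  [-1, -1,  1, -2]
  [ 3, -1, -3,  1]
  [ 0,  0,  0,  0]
x^4 + 4*x^3 + 4*x^2

Expanding det(x·I − A) (e.g. by cofactor expansion or by noting that A is similar to its Jordan form J, which has the same characteristic polynomial as A) gives
  χ_A(x) = x^4 + 4*x^3 + 4*x^2
which factors as x^2*(x + 2)^2. The eigenvalues (with algebraic multiplicities) are λ = -2 with multiplicity 2, λ = 0 with multiplicity 2.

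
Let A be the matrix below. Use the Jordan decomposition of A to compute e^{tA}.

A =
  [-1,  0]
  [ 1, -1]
e^{tA} =
  [exp(-t), 0]
  [t*exp(-t), exp(-t)]

Strategy: write A = P · J · P⁻¹ where J is a Jordan canonical form, so e^{tA} = P · e^{tJ} · P⁻¹, and e^{tJ} can be computed block-by-block.

A has Jordan form
J =
  [-1,  1]
  [ 0, -1]
(up to reordering of blocks).

Per-block formulas:
  For a 2×2 Jordan block J_2(-1): exp(t · J_2(-1)) = e^(-1t)·(I + t·N), where N is the 2×2 nilpotent shift.

After assembling e^{tJ} and conjugating by P, we get:

e^{tA} =
  [exp(-t), 0]
  [t*exp(-t), exp(-t)]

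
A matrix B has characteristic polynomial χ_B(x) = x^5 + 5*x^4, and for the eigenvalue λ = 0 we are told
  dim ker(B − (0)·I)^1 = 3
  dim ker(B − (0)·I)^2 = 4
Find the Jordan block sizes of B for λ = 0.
Block sizes for λ = 0: [2, 1, 1]

From the dimensions of kernels of powers, the number of Jordan blocks of size at least j is d_j − d_{j−1} where d_j = dim ker(N^j) (with d_0 = 0). Computing the differences gives [3, 1].
The number of blocks of size exactly k is (#blocks of size ≥ k) − (#blocks of size ≥ k + 1), so the partition is: 2 block(s) of size 1, 1 block(s) of size 2.
In nonincreasing order the block sizes are [2, 1, 1].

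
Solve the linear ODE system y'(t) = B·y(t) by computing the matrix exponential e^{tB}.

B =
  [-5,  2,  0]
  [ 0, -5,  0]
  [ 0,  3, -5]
e^{tB} =
  [exp(-5*t), 2*t*exp(-5*t), 0]
  [0, exp(-5*t), 0]
  [0, 3*t*exp(-5*t), exp(-5*t)]

Strategy: write B = P · J · P⁻¹ where J is a Jordan canonical form, so e^{tB} = P · e^{tJ} · P⁻¹, and e^{tJ} can be computed block-by-block.

B has Jordan form
J =
  [-5,  1,  0]
  [ 0, -5,  0]
  [ 0,  0, -5]
(up to reordering of blocks).

Per-block formulas:
  For a 2×2 Jordan block J_2(-5): exp(t · J_2(-5)) = e^(-5t)·(I + t·N), where N is the 2×2 nilpotent shift.
  For a 1×1 block at λ = -5: exp(t · [-5]) = [e^(-5t)].

After assembling e^{tJ} and conjugating by P, we get:

e^{tB} =
  [exp(-5*t), 2*t*exp(-5*t), 0]
  [0, exp(-5*t), 0]
  [0, 3*t*exp(-5*t), exp(-5*t)]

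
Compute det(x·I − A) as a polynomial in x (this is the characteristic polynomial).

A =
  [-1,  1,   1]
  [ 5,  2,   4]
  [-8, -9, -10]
x^3 + 9*x^2 + 27*x + 27

Expanding det(x·I − A) (e.g. by cofactor expansion or by noting that A is similar to its Jordan form J, which has the same characteristic polynomial as A) gives
  χ_A(x) = x^3 + 9*x^2 + 27*x + 27
which factors as (x + 3)^3. The eigenvalues (with algebraic multiplicities) are λ = -3 with multiplicity 3.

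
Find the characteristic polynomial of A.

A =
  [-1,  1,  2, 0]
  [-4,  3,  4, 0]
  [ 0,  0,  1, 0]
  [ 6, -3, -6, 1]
x^4 - 4*x^3 + 6*x^2 - 4*x + 1

Expanding det(x·I − A) (e.g. by cofactor expansion or by noting that A is similar to its Jordan form J, which has the same characteristic polynomial as A) gives
  χ_A(x) = x^4 - 4*x^3 + 6*x^2 - 4*x + 1
which factors as (x - 1)^4. The eigenvalues (with algebraic multiplicities) are λ = 1 with multiplicity 4.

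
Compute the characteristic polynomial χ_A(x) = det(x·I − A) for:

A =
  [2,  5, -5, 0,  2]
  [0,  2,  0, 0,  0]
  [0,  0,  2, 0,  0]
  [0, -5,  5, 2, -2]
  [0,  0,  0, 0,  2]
x^5 - 10*x^4 + 40*x^3 - 80*x^2 + 80*x - 32

Expanding det(x·I − A) (e.g. by cofactor expansion or by noting that A is similar to its Jordan form J, which has the same characteristic polynomial as A) gives
  χ_A(x) = x^5 - 10*x^4 + 40*x^3 - 80*x^2 + 80*x - 32
which factors as (x - 2)^5. The eigenvalues (with algebraic multiplicities) are λ = 2 with multiplicity 5.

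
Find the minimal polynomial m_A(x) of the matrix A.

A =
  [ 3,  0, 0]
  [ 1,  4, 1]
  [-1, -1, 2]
x^2 - 6*x + 9

The characteristic polynomial is χ_A(x) = (x - 3)^3, so the eigenvalues are known. The minimal polynomial is
  m_A(x) = Π_λ (x − λ)^{k_λ}
where k_λ is the size of the *largest* Jordan block for λ (equivalently, the smallest k with (A − λI)^k v = 0 for every generalised eigenvector v of λ).

  λ = 3: largest Jordan block has size 2, contributing (x − 3)^2

So m_A(x) = (x - 3)^2 = x^2 - 6*x + 9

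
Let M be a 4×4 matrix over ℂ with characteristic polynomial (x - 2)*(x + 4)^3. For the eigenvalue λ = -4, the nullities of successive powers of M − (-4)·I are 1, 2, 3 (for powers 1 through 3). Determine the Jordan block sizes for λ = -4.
Block sizes for λ = -4: [3]

From the dimensions of kernels of powers, the number of Jordan blocks of size at least j is d_j − d_{j−1} where d_j = dim ker(N^j) (with d_0 = 0). Computing the differences gives [1, 1, 1].
The number of blocks of size exactly k is (#blocks of size ≥ k) − (#blocks of size ≥ k + 1), so the partition is: 1 block(s) of size 3.
In nonincreasing order the block sizes are [3].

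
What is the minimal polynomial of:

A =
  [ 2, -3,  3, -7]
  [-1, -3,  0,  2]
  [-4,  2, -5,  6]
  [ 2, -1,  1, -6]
x^3 + 9*x^2 + 27*x + 27

The characteristic polynomial is χ_A(x) = (x + 3)^4, so the eigenvalues are known. The minimal polynomial is
  m_A(x) = Π_λ (x − λ)^{k_λ}
where k_λ is the size of the *largest* Jordan block for λ (equivalently, the smallest k with (A − λI)^k v = 0 for every generalised eigenvector v of λ).

  λ = -3: largest Jordan block has size 3, contributing (x + 3)^3

So m_A(x) = (x + 3)^3 = x^3 + 9*x^2 + 27*x + 27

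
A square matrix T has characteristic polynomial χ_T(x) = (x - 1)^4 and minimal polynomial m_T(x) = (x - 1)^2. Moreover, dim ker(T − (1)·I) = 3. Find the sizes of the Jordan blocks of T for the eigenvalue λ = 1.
Block sizes for λ = 1: [2, 1, 1]

Step 1 — from the characteristic polynomial, algebraic multiplicity of λ = 1 is 4. From dim ker(T − (1)·I) = 3, there are exactly 3 Jordan blocks for λ = 1.
Step 2 — from the minimal polynomial, the factor (x − 1)^2 tells us the largest block for λ = 1 has size 2.
Step 3 — with total size 4, 3 blocks, and largest block 2, the block sizes (in nonincreasing order) are [2, 1, 1].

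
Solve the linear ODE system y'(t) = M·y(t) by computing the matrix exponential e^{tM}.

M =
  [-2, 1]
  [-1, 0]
e^{tM} =
  [-t*exp(-t) + exp(-t), t*exp(-t)]
  [-t*exp(-t), t*exp(-t) + exp(-t)]

Strategy: write M = P · J · P⁻¹ where J is a Jordan canonical form, so e^{tM} = P · e^{tJ} · P⁻¹, and e^{tJ} can be computed block-by-block.

M has Jordan form
J =
  [-1,  1]
  [ 0, -1]
(up to reordering of blocks).

Per-block formulas:
  For a 2×2 Jordan block J_2(-1): exp(t · J_2(-1)) = e^(-1t)·(I + t·N), where N is the 2×2 nilpotent shift.

After assembling e^{tJ} and conjugating by P, we get:

e^{tM} =
  [-t*exp(-t) + exp(-t), t*exp(-t)]
  [-t*exp(-t), t*exp(-t) + exp(-t)]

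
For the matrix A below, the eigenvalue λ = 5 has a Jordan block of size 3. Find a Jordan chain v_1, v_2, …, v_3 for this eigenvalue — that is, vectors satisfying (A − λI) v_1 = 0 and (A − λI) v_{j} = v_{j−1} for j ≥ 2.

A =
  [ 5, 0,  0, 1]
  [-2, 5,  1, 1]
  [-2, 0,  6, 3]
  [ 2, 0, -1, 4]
A Jordan chain for λ = 5 of length 3:
v_1 = (2, 0, 4, 0)ᵀ
v_2 = (0, -2, -2, 2)ᵀ
v_3 = (1, 0, 0, 0)ᵀ

Let N = A − (5)·I. We want v_3 with N^3 v_3 = 0 but N^2 v_3 ≠ 0; then v_{j-1} := N · v_j for j = 3, …, 2.

Pick v_3 = (1, 0, 0, 0)ᵀ.
Then v_2 = N · v_3 = (0, -2, -2, 2)ᵀ.
Then v_1 = N · v_2 = (2, 0, 4, 0)ᵀ.

Sanity check: (A − (5)·I) v_1 = (0, 0, 0, 0)ᵀ = 0. ✓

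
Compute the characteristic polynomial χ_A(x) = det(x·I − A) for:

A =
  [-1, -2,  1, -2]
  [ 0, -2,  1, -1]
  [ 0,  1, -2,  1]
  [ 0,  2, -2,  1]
x^4 + 4*x^3 + 6*x^2 + 4*x + 1

Expanding det(x·I − A) (e.g. by cofactor expansion or by noting that A is similar to its Jordan form J, which has the same characteristic polynomial as A) gives
  χ_A(x) = x^4 + 4*x^3 + 6*x^2 + 4*x + 1
which factors as (x + 1)^4. The eigenvalues (with algebraic multiplicities) are λ = -1 with multiplicity 4.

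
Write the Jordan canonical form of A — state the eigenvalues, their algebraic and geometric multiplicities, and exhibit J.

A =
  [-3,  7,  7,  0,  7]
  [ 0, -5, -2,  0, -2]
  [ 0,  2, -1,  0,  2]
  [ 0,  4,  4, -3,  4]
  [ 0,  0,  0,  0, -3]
J_2(-3) ⊕ J_1(-3) ⊕ J_1(-3) ⊕ J_1(-3)

The characteristic polynomial is
  det(x·I − A) = x^5 + 15*x^4 + 90*x^3 + 270*x^2 + 405*x + 243 = (x + 3)^5

Eigenvalues and multiplicities (the geometric multiplicity of λ is n − rank(A − λI), which equals the number of Jordan blocks for λ):
  λ = -3: algebraic multiplicity = 5, geometric multiplicity = 4

Determining the block sizes for each eigenvalue:
  λ = -3: 4 blocks summing to 5 forces exactly one block of size 2 and the rest size 1 → block sizes [2, 1, 1, 1]

Assembling the blocks gives a Jordan form
J =
  [-3,  1,  0,  0,  0]
  [ 0, -3,  0,  0,  0]
  [ 0,  0, -3,  0,  0]
  [ 0,  0,  0, -3,  0]
  [ 0,  0,  0,  0, -3]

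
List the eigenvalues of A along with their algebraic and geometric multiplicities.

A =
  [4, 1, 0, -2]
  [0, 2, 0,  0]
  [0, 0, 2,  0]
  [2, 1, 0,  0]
λ = 2: alg = 4, geom = 3

Step 1 — factor the characteristic polynomial to read off the algebraic multiplicities:
  χ_A(x) = (x - 2)^4

Step 2 — compute geometric multiplicities via the rank-nullity identity g(λ) = n − rank(A − λI):
  rank(A − (2)·I) = 1, so dim ker(A − (2)·I) = n − 1 = 3

Summary:
  λ = 2: algebraic multiplicity = 4, geometric multiplicity = 3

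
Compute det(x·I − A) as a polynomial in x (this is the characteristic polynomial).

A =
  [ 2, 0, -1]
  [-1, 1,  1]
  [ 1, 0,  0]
x^3 - 3*x^2 + 3*x - 1

Expanding det(x·I − A) (e.g. by cofactor expansion or by noting that A is similar to its Jordan form J, which has the same characteristic polynomial as A) gives
  χ_A(x) = x^3 - 3*x^2 + 3*x - 1
which factors as (x - 1)^3. The eigenvalues (with algebraic multiplicities) are λ = 1 with multiplicity 3.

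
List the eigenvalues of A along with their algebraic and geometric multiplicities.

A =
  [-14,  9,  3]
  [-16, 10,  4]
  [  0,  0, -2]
λ = -2: alg = 3, geom = 2

Step 1 — factor the characteristic polynomial to read off the algebraic multiplicities:
  χ_A(x) = (x + 2)^3

Step 2 — compute geometric multiplicities via the rank-nullity identity g(λ) = n − rank(A − λI):
  rank(A − (-2)·I) = 1, so dim ker(A − (-2)·I) = n − 1 = 2

Summary:
  λ = -2: algebraic multiplicity = 3, geometric multiplicity = 2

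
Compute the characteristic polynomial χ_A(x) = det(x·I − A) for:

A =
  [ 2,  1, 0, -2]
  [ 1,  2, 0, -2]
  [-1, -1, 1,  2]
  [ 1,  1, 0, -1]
x^4 - 4*x^3 + 6*x^2 - 4*x + 1

Expanding det(x·I − A) (e.g. by cofactor expansion or by noting that A is similar to its Jordan form J, which has the same characteristic polynomial as A) gives
  χ_A(x) = x^4 - 4*x^3 + 6*x^2 - 4*x + 1
which factors as (x - 1)^4. The eigenvalues (with algebraic multiplicities) are λ = 1 with multiplicity 4.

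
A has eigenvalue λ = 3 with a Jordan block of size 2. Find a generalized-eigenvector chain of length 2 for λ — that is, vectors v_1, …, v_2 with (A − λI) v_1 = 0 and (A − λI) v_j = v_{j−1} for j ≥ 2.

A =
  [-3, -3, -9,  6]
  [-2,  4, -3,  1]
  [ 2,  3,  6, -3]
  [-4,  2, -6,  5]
A Jordan chain for λ = 3 of length 2:
v_1 = (-6, -2, 2, -4)ᵀ
v_2 = (1, 0, 0, 0)ᵀ

Let N = A − (3)·I. We want v_2 with N^2 v_2 = 0 but N^1 v_2 ≠ 0; then v_{j-1} := N · v_j for j = 2, …, 2.

Pick v_2 = (1, 0, 0, 0)ᵀ.
Then v_1 = N · v_2 = (-6, -2, 2, -4)ᵀ.

Sanity check: (A − (3)·I) v_1 = (0, 0, 0, 0)ᵀ = 0. ✓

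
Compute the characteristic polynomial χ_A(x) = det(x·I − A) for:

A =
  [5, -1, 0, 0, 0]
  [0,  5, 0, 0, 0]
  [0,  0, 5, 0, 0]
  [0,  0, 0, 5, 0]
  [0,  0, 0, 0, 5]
x^5 - 25*x^4 + 250*x^3 - 1250*x^2 + 3125*x - 3125

Expanding det(x·I − A) (e.g. by cofactor expansion or by noting that A is similar to its Jordan form J, which has the same characteristic polynomial as A) gives
  χ_A(x) = x^5 - 25*x^4 + 250*x^3 - 1250*x^2 + 3125*x - 3125
which factors as (x - 5)^5. The eigenvalues (with algebraic multiplicities) are λ = 5 with multiplicity 5.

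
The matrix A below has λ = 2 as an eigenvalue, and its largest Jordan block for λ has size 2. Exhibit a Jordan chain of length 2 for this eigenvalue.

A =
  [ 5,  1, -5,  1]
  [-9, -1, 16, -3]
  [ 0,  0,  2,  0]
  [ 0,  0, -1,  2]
A Jordan chain for λ = 2 of length 2:
v_1 = (3, -9, 0, 0)ᵀ
v_2 = (1, 0, 0, 0)ᵀ

Let N = A − (2)·I. We want v_2 with N^2 v_2 = 0 but N^1 v_2 ≠ 0; then v_{j-1} := N · v_j for j = 2, …, 2.

Pick v_2 = (1, 0, 0, 0)ᵀ.
Then v_1 = N · v_2 = (3, -9, 0, 0)ᵀ.

Sanity check: (A − (2)·I) v_1 = (0, 0, 0, 0)ᵀ = 0. ✓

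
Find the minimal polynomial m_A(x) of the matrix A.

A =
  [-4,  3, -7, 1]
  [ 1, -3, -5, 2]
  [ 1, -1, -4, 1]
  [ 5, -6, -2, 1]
x^4 + 10*x^3 + 37*x^2 + 60*x + 36

The characteristic polynomial is χ_A(x) = (x + 2)^2*(x + 3)^2, so the eigenvalues are known. The minimal polynomial is
  m_A(x) = Π_λ (x − λ)^{k_λ}
where k_λ is the size of the *largest* Jordan block for λ (equivalently, the smallest k with (A − λI)^k v = 0 for every generalised eigenvector v of λ).

  λ = -3: largest Jordan block has size 2, contributing (x + 3)^2
  λ = -2: largest Jordan block has size 2, contributing (x + 2)^2

So m_A(x) = (x + 2)^2*(x + 3)^2 = x^4 + 10*x^3 + 37*x^2 + 60*x + 36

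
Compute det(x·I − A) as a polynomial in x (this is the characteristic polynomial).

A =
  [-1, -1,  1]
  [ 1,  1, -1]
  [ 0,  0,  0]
x^3

Expanding det(x·I − A) (e.g. by cofactor expansion or by noting that A is similar to its Jordan form J, which has the same characteristic polynomial as A) gives
  χ_A(x) = x^3
which factors as x^3. The eigenvalues (with algebraic multiplicities) are λ = 0 with multiplicity 3.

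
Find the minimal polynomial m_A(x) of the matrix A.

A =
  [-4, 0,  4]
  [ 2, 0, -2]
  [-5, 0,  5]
x^2 - x

The characteristic polynomial is χ_A(x) = x^2*(x - 1), so the eigenvalues are known. The minimal polynomial is
  m_A(x) = Π_λ (x − λ)^{k_λ}
where k_λ is the size of the *largest* Jordan block for λ (equivalently, the smallest k with (A − λI)^k v = 0 for every generalised eigenvector v of λ).

  λ = 0: largest Jordan block has size 1, contributing (x − 0)
  λ = 1: largest Jordan block has size 1, contributing (x − 1)

So m_A(x) = x*(x - 1) = x^2 - x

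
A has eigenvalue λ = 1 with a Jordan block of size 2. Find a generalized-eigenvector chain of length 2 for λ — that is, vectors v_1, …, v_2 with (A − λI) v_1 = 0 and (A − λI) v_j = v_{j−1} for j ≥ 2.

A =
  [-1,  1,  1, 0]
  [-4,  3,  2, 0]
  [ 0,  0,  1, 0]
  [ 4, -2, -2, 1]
A Jordan chain for λ = 1 of length 2:
v_1 = (-2, -4, 0, 4)ᵀ
v_2 = (1, 0, 0, 0)ᵀ

Let N = A − (1)·I. We want v_2 with N^2 v_2 = 0 but N^1 v_2 ≠ 0; then v_{j-1} := N · v_j for j = 2, …, 2.

Pick v_2 = (1, 0, 0, 0)ᵀ.
Then v_1 = N · v_2 = (-2, -4, 0, 4)ᵀ.

Sanity check: (A − (1)·I) v_1 = (0, 0, 0, 0)ᵀ = 0. ✓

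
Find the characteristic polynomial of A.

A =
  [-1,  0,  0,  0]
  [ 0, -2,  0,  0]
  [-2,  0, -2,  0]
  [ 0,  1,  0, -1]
x^4 + 6*x^3 + 13*x^2 + 12*x + 4

Expanding det(x·I − A) (e.g. by cofactor expansion or by noting that A is similar to its Jordan form J, which has the same characteristic polynomial as A) gives
  χ_A(x) = x^4 + 6*x^3 + 13*x^2 + 12*x + 4
which factors as (x + 1)^2*(x + 2)^2. The eigenvalues (with algebraic multiplicities) are λ = -2 with multiplicity 2, λ = -1 with multiplicity 2.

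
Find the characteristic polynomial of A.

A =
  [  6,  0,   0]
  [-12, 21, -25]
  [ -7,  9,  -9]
x^3 - 18*x^2 + 108*x - 216

Expanding det(x·I − A) (e.g. by cofactor expansion or by noting that A is similar to its Jordan form J, which has the same characteristic polynomial as A) gives
  χ_A(x) = x^3 - 18*x^2 + 108*x - 216
which factors as (x - 6)^3. The eigenvalues (with algebraic multiplicities) are λ = 6 with multiplicity 3.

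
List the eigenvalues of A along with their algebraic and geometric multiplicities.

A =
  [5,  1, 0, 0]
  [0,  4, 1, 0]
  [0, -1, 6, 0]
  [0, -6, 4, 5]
λ = 5: alg = 4, geom = 2

Step 1 — factor the characteristic polynomial to read off the algebraic multiplicities:
  χ_A(x) = (x - 5)^4

Step 2 — compute geometric multiplicities via the rank-nullity identity g(λ) = n − rank(A − λI):
  rank(A − (5)·I) = 2, so dim ker(A − (5)·I) = n − 2 = 2

Summary:
  λ = 5: algebraic multiplicity = 4, geometric multiplicity = 2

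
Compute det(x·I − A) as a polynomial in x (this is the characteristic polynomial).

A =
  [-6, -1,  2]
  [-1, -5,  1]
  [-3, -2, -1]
x^3 + 12*x^2 + 48*x + 64

Expanding det(x·I − A) (e.g. by cofactor expansion or by noting that A is similar to its Jordan form J, which has the same characteristic polynomial as A) gives
  χ_A(x) = x^3 + 12*x^2 + 48*x + 64
which factors as (x + 4)^3. The eigenvalues (with algebraic multiplicities) are λ = -4 with multiplicity 3.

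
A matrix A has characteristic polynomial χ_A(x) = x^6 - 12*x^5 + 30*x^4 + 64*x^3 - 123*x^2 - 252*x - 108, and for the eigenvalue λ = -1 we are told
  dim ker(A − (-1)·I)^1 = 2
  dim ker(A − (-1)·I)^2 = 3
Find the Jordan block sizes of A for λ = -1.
Block sizes for λ = -1: [2, 1]

From the dimensions of kernels of powers, the number of Jordan blocks of size at least j is d_j − d_{j−1} where d_j = dim ker(N^j) (with d_0 = 0). Computing the differences gives [2, 1].
The number of blocks of size exactly k is (#blocks of size ≥ k) − (#blocks of size ≥ k + 1), so the partition is: 1 block(s) of size 1, 1 block(s) of size 2.
In nonincreasing order the block sizes are [2, 1].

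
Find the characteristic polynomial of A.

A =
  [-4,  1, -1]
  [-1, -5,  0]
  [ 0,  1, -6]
x^3 + 15*x^2 + 75*x + 125

Expanding det(x·I − A) (e.g. by cofactor expansion or by noting that A is similar to its Jordan form J, which has the same characteristic polynomial as A) gives
  χ_A(x) = x^3 + 15*x^2 + 75*x + 125
which factors as (x + 5)^3. The eigenvalues (with algebraic multiplicities) are λ = -5 with multiplicity 3.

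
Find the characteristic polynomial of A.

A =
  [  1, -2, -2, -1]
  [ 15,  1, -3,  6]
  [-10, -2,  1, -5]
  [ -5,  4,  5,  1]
x^4 - 4*x^3 + 6*x^2 - 4*x + 1

Expanding det(x·I − A) (e.g. by cofactor expansion or by noting that A is similar to its Jordan form J, which has the same characteristic polynomial as A) gives
  χ_A(x) = x^4 - 4*x^3 + 6*x^2 - 4*x + 1
which factors as (x - 1)^4. The eigenvalues (with algebraic multiplicities) are λ = 1 with multiplicity 4.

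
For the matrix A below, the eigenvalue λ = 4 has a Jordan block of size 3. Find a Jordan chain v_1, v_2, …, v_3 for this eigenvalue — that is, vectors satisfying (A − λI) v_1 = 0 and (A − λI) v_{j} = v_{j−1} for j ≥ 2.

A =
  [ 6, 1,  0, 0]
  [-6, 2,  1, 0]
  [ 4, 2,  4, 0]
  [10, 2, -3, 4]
A Jordan chain for λ = 4 of length 3:
v_1 = (-2, 4, -4, -4)ᵀ
v_2 = (2, -6, 4, 10)ᵀ
v_3 = (1, 0, 0, 0)ᵀ

Let N = A − (4)·I. We want v_3 with N^3 v_3 = 0 but N^2 v_3 ≠ 0; then v_{j-1} := N · v_j for j = 3, …, 2.

Pick v_3 = (1, 0, 0, 0)ᵀ.
Then v_2 = N · v_3 = (2, -6, 4, 10)ᵀ.
Then v_1 = N · v_2 = (-2, 4, -4, -4)ᵀ.

Sanity check: (A − (4)·I) v_1 = (0, 0, 0, 0)ᵀ = 0. ✓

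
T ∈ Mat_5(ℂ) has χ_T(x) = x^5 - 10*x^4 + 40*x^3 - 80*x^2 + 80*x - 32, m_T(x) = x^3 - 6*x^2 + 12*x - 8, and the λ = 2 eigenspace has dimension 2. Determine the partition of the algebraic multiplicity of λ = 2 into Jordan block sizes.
Block sizes for λ = 2: [3, 2]

Step 1 — from the characteristic polynomial, algebraic multiplicity of λ = 2 is 5. From dim ker(T − (2)·I) = 2, there are exactly 2 Jordan blocks for λ = 2.
Step 2 — from the minimal polynomial, the factor (x − 2)^3 tells us the largest block for λ = 2 has size 3.
Step 3 — with total size 5, 2 blocks, and largest block 3, the block sizes (in nonincreasing order) are [3, 2].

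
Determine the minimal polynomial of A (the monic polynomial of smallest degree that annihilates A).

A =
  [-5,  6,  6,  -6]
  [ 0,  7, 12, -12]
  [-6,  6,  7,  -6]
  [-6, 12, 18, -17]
x^2 + 4*x - 5

The characteristic polynomial is χ_A(x) = (x - 1)^2*(x + 5)^2, so the eigenvalues are known. The minimal polynomial is
  m_A(x) = Π_λ (x − λ)^{k_λ}
where k_λ is the size of the *largest* Jordan block for λ (equivalently, the smallest k with (A − λI)^k v = 0 for every generalised eigenvector v of λ).

  λ = -5: largest Jordan block has size 1, contributing (x + 5)
  λ = 1: largest Jordan block has size 1, contributing (x − 1)

So m_A(x) = (x - 1)*(x + 5) = x^2 + 4*x - 5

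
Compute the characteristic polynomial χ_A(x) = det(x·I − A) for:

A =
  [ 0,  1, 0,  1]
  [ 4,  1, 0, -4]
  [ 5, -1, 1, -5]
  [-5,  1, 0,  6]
x^4 - 8*x^3 + 18*x^2 - 16*x + 5

Expanding det(x·I − A) (e.g. by cofactor expansion or by noting that A is similar to its Jordan form J, which has the same characteristic polynomial as A) gives
  χ_A(x) = x^4 - 8*x^3 + 18*x^2 - 16*x + 5
which factors as (x - 5)*(x - 1)^3. The eigenvalues (with algebraic multiplicities) are λ = 1 with multiplicity 3, λ = 5 with multiplicity 1.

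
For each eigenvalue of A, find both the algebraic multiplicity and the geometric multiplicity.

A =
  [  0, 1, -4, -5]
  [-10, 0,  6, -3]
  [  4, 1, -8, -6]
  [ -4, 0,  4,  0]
λ = -2: alg = 4, geom = 2

Step 1 — factor the characteristic polynomial to read off the algebraic multiplicities:
  χ_A(x) = (x + 2)^4

Step 2 — compute geometric multiplicities via the rank-nullity identity g(λ) = n − rank(A − λI):
  rank(A − (-2)·I) = 2, so dim ker(A − (-2)·I) = n − 2 = 2

Summary:
  λ = -2: algebraic multiplicity = 4, geometric multiplicity = 2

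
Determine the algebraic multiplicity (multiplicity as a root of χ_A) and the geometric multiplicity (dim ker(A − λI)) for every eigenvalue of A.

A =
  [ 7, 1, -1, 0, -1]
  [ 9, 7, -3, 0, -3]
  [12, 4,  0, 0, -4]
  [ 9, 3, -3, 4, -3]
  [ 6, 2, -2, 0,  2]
λ = 4: alg = 5, geom = 4

Step 1 — factor the characteristic polynomial to read off the algebraic multiplicities:
  χ_A(x) = (x - 4)^5

Step 2 — compute geometric multiplicities via the rank-nullity identity g(λ) = n − rank(A − λI):
  rank(A − (4)·I) = 1, so dim ker(A − (4)·I) = n − 1 = 4

Summary:
  λ = 4: algebraic multiplicity = 5, geometric multiplicity = 4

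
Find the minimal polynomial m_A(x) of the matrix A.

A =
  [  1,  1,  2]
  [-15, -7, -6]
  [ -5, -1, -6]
x^2 + 8*x + 16

The characteristic polynomial is χ_A(x) = (x + 4)^3, so the eigenvalues are known. The minimal polynomial is
  m_A(x) = Π_λ (x − λ)^{k_λ}
where k_λ is the size of the *largest* Jordan block for λ (equivalently, the smallest k with (A − λI)^k v = 0 for every generalised eigenvector v of λ).

  λ = -4: largest Jordan block has size 2, contributing (x + 4)^2

So m_A(x) = (x + 4)^2 = x^2 + 8*x + 16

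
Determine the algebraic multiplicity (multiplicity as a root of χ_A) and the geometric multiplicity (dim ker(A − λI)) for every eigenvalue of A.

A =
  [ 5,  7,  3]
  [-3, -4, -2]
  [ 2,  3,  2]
λ = 1: alg = 3, geom = 1

Step 1 — factor the characteristic polynomial to read off the algebraic multiplicities:
  χ_A(x) = (x - 1)^3

Step 2 — compute geometric multiplicities via the rank-nullity identity g(λ) = n − rank(A − λI):
  rank(A − (1)·I) = 2, so dim ker(A − (1)·I) = n − 2 = 1

Summary:
  λ = 1: algebraic multiplicity = 3, geometric multiplicity = 1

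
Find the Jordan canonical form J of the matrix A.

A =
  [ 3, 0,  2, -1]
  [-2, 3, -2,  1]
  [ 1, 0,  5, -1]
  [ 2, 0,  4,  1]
J_3(3) ⊕ J_1(3)

The characteristic polynomial is
  det(x·I − A) = x^4 - 12*x^3 + 54*x^2 - 108*x + 81 = (x - 3)^4

Eigenvalues and multiplicities (the geometric multiplicity of λ is n − rank(A − λI), which equals the number of Jordan blocks for λ):
  λ = 3: algebraic multiplicity = 4, geometric multiplicity = 2

Determining the block sizes for each eigenvalue:
  λ = 3: with am = 4 and gm = 2, the partition is not yet determined (e.g. several partitions of 4 into 2 parts exist). Let N = A − (3)·I. Computing rank(N^1) = 2, rank(N^2) = 1, rank(N^3) = 0; the number of blocks of size ≥ j is rank(N^{j−1}) − rank(N^j), giving [2, 1, 1]. So we have 1 block(s) of size 3, 1 block(s) of size 1 → block sizes [3, 1]

Assembling the blocks gives a Jordan form
J =
  [3, 1, 0, 0]
  [0, 3, 1, 0]
  [0, 0, 3, 0]
  [0, 0, 0, 3]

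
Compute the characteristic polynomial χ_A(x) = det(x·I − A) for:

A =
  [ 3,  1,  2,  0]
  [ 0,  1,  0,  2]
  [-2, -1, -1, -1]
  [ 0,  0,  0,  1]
x^4 - 4*x^3 + 6*x^2 - 4*x + 1

Expanding det(x·I − A) (e.g. by cofactor expansion or by noting that A is similar to its Jordan form J, which has the same characteristic polynomial as A) gives
  χ_A(x) = x^4 - 4*x^3 + 6*x^2 - 4*x + 1
which factors as (x - 1)^4. The eigenvalues (with algebraic multiplicities) are λ = 1 with multiplicity 4.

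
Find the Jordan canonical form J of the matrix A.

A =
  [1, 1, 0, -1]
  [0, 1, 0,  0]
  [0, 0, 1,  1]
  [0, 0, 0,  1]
J_2(1) ⊕ J_2(1)

The characteristic polynomial is
  det(x·I − A) = x^4 - 4*x^3 + 6*x^2 - 4*x + 1 = (x - 1)^4

Eigenvalues and multiplicities (the geometric multiplicity of λ is n − rank(A − λI), which equals the number of Jordan blocks for λ):
  λ = 1: algebraic multiplicity = 4, geometric multiplicity = 2

Determining the block sizes for each eigenvalue:
  λ = 1: with am = 4 and gm = 2, the partition is not yet determined (e.g. several partitions of 4 into 2 parts exist). Let N = A − (1)·I. Computing rank(N^1) = 2, rank(N^2) = 0; the number of blocks of size ≥ j is rank(N^{j−1}) − rank(N^j), giving [2, 2]. So we have 2 block(s) of size 2 → block sizes [2, 2]

Assembling the blocks gives a Jordan form
J =
  [1, 1, 0, 0]
  [0, 1, 0, 0]
  [0, 0, 1, 1]
  [0, 0, 0, 1]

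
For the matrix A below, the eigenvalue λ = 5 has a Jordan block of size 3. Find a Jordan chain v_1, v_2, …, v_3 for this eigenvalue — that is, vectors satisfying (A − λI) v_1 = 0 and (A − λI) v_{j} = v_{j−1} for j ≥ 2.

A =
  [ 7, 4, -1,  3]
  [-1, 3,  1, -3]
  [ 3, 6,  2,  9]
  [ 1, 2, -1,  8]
A Jordan chain for λ = 5 of length 3:
v_1 = (2, -1, 3, 1)ᵀ
v_2 = (-1, 1, -3, -1)ᵀ
v_3 = (0, 0, 1, 0)ᵀ

Let N = A − (5)·I. We want v_3 with N^3 v_3 = 0 but N^2 v_3 ≠ 0; then v_{j-1} := N · v_j for j = 3, …, 2.

Pick v_3 = (0, 0, 1, 0)ᵀ.
Then v_2 = N · v_3 = (-1, 1, -3, -1)ᵀ.
Then v_1 = N · v_2 = (2, -1, 3, 1)ᵀ.

Sanity check: (A − (5)·I) v_1 = (0, 0, 0, 0)ᵀ = 0. ✓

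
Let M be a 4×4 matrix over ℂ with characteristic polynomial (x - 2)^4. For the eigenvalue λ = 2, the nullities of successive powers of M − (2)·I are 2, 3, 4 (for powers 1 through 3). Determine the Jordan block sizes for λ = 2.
Block sizes for λ = 2: [3, 1]

From the dimensions of kernels of powers, the number of Jordan blocks of size at least j is d_j − d_{j−1} where d_j = dim ker(N^j) (with d_0 = 0). Computing the differences gives [2, 1, 1].
The number of blocks of size exactly k is (#blocks of size ≥ k) − (#blocks of size ≥ k + 1), so the partition is: 1 block(s) of size 1, 1 block(s) of size 3.
In nonincreasing order the block sizes are [3, 1].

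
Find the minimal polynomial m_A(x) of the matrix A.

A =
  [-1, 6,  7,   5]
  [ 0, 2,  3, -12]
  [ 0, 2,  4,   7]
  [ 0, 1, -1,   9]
x^4 - 14*x^3 + 60*x^2 - 50*x - 125

The characteristic polynomial is χ_A(x) = (x - 5)^3*(x + 1), so the eigenvalues are known. The minimal polynomial is
  m_A(x) = Π_λ (x − λ)^{k_λ}
where k_λ is the size of the *largest* Jordan block for λ (equivalently, the smallest k with (A − λI)^k v = 0 for every generalised eigenvector v of λ).

  λ = -1: largest Jordan block has size 1, contributing (x + 1)
  λ = 5: largest Jordan block has size 3, contributing (x − 5)^3

So m_A(x) = (x - 5)^3*(x + 1) = x^4 - 14*x^3 + 60*x^2 - 50*x - 125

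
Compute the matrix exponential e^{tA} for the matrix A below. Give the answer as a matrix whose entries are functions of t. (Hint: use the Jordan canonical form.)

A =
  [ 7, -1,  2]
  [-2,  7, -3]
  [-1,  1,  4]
e^{tA} =
  [t^2*exp(6*t)/2 + t*exp(6*t) + exp(6*t), -t*exp(6*t), t^2*exp(6*t)/2 + 2*t*exp(6*t)]
  [-t^2*exp(6*t)/2 - 2*t*exp(6*t), t*exp(6*t) + exp(6*t), -t^2*exp(6*t)/2 - 3*t*exp(6*t)]
  [-t^2*exp(6*t)/2 - t*exp(6*t), t*exp(6*t), -t^2*exp(6*t)/2 - 2*t*exp(6*t) + exp(6*t)]

Strategy: write A = P · J · P⁻¹ where J is a Jordan canonical form, so e^{tA} = P · e^{tJ} · P⁻¹, and e^{tJ} can be computed block-by-block.

A has Jordan form
J =
  [6, 1, 0]
  [0, 6, 1]
  [0, 0, 6]
(up to reordering of blocks).

Per-block formulas:
  For a 3×3 Jordan block J_3(6): exp(t · J_3(6)) = e^(6t)·(I + t·N + (t^2/2)·N^2), where N is the 3×3 nilpotent shift.

After assembling e^{tJ} and conjugating by P, we get:

e^{tA} =
  [t^2*exp(6*t)/2 + t*exp(6*t) + exp(6*t), -t*exp(6*t), t^2*exp(6*t)/2 + 2*t*exp(6*t)]
  [-t^2*exp(6*t)/2 - 2*t*exp(6*t), t*exp(6*t) + exp(6*t), -t^2*exp(6*t)/2 - 3*t*exp(6*t)]
  [-t^2*exp(6*t)/2 - t*exp(6*t), t*exp(6*t), -t^2*exp(6*t)/2 - 2*t*exp(6*t) + exp(6*t)]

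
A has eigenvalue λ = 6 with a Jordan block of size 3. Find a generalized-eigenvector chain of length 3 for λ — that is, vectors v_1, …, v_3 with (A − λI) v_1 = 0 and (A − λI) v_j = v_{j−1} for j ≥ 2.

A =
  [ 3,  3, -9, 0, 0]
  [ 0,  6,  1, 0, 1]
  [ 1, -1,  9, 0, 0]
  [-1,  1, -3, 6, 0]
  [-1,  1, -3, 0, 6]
A Jordan chain for λ = 6 of length 3:
v_1 = (3, 0, -1, 1, 1)ᵀ
v_2 = (-9, 1, 3, -3, -3)ᵀ
v_3 = (0, 0, 1, 0, 0)ᵀ

Let N = A − (6)·I. We want v_3 with N^3 v_3 = 0 but N^2 v_3 ≠ 0; then v_{j-1} := N · v_j for j = 3, …, 2.

Pick v_3 = (0, 0, 1, 0, 0)ᵀ.
Then v_2 = N · v_3 = (-9, 1, 3, -3, -3)ᵀ.
Then v_1 = N · v_2 = (3, 0, -1, 1, 1)ᵀ.

Sanity check: (A − (6)·I) v_1 = (0, 0, 0, 0, 0)ᵀ = 0. ✓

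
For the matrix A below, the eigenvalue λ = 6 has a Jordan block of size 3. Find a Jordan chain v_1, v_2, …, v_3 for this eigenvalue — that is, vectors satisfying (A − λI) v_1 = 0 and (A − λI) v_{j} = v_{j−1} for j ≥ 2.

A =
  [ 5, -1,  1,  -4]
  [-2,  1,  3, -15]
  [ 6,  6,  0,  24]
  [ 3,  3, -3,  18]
A Jordan chain for λ = 6 of length 3:
v_1 = (-3, -15, 18, 9)ᵀ
v_2 = (-1, -2, 6, 3)ᵀ
v_3 = (1, 0, 0, 0)ᵀ

Let N = A − (6)·I. We want v_3 with N^3 v_3 = 0 but N^2 v_3 ≠ 0; then v_{j-1} := N · v_j for j = 3, …, 2.

Pick v_3 = (1, 0, 0, 0)ᵀ.
Then v_2 = N · v_3 = (-1, -2, 6, 3)ᵀ.
Then v_1 = N · v_2 = (-3, -15, 18, 9)ᵀ.

Sanity check: (A − (6)·I) v_1 = (0, 0, 0, 0)ᵀ = 0. ✓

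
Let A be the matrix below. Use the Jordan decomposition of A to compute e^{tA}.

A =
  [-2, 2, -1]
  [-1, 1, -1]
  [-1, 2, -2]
e^{tA} =
  [-t*exp(-t) + exp(-t), 2*t*exp(-t), -t*exp(-t)]
  [-t*exp(-t), 2*t*exp(-t) + exp(-t), -t*exp(-t)]
  [-t*exp(-t), 2*t*exp(-t), -t*exp(-t) + exp(-t)]

Strategy: write A = P · J · P⁻¹ where J is a Jordan canonical form, so e^{tA} = P · e^{tJ} · P⁻¹, and e^{tJ} can be computed block-by-block.

A has Jordan form
J =
  [-1,  1,  0]
  [ 0, -1,  0]
  [ 0,  0, -1]
(up to reordering of blocks).

Per-block formulas:
  For a 2×2 Jordan block J_2(-1): exp(t · J_2(-1)) = e^(-1t)·(I + t·N), where N is the 2×2 nilpotent shift.
  For a 1×1 block at λ = -1: exp(t · [-1]) = [e^(-1t)].

After assembling e^{tJ} and conjugating by P, we get:

e^{tA} =
  [-t*exp(-t) + exp(-t), 2*t*exp(-t), -t*exp(-t)]
  [-t*exp(-t), 2*t*exp(-t) + exp(-t), -t*exp(-t)]
  [-t*exp(-t), 2*t*exp(-t), -t*exp(-t) + exp(-t)]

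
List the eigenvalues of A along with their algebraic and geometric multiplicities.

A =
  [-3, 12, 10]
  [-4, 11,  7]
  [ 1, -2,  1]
λ = 3: alg = 3, geom = 1

Step 1 — factor the characteristic polynomial to read off the algebraic multiplicities:
  χ_A(x) = (x - 3)^3

Step 2 — compute geometric multiplicities via the rank-nullity identity g(λ) = n − rank(A − λI):
  rank(A − (3)·I) = 2, so dim ker(A − (3)·I) = n − 2 = 1

Summary:
  λ = 3: algebraic multiplicity = 3, geometric multiplicity = 1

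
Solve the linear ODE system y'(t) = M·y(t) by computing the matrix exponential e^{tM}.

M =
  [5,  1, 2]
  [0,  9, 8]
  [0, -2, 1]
e^{tM} =
  [exp(5*t), t*exp(5*t), 2*t*exp(5*t)]
  [0, 4*t*exp(5*t) + exp(5*t), 8*t*exp(5*t)]
  [0, -2*t*exp(5*t), -4*t*exp(5*t) + exp(5*t)]

Strategy: write M = P · J · P⁻¹ where J is a Jordan canonical form, so e^{tM} = P · e^{tJ} · P⁻¹, and e^{tJ} can be computed block-by-block.

M has Jordan form
J =
  [5, 1, 0]
  [0, 5, 0]
  [0, 0, 5]
(up to reordering of blocks).

Per-block formulas:
  For a 1×1 block at λ = 5: exp(t · [5]) = [e^(5t)].
  For a 2×2 Jordan block J_2(5): exp(t · J_2(5)) = e^(5t)·(I + t·N), where N is the 2×2 nilpotent shift.

After assembling e^{tJ} and conjugating by P, we get:

e^{tM} =
  [exp(5*t), t*exp(5*t), 2*t*exp(5*t)]
  [0, 4*t*exp(5*t) + exp(5*t), 8*t*exp(5*t)]
  [0, -2*t*exp(5*t), -4*t*exp(5*t) + exp(5*t)]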